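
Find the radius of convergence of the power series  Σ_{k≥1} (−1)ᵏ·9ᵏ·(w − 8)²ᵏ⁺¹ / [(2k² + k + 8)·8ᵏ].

Ratio test: |a_{k+1}/a_k| = [(2k² + k + 8)/(2(k+1)² + (k+1) + 8)] · 9/8 → 9/8 as k → ∞.
Writing y = (w − 8)², the series in y has radius 8/9, so |w − 8| < √(8/9) and R = 2√2/3.

R = 2√2/3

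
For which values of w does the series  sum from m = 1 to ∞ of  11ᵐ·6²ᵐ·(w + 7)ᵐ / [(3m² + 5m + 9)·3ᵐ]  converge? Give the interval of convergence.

Ratio test: |a_{m+1}/a_m| = [(3m² + 5m + 9)/(3(m+1)² + 5(m+1) + 9)] · 11·36/3 → 132 as m → ∞.
Hence the series converges for |w + 7| < 1/(132) = 1/132, so the radius of convergence is 1/132.
Check w = -923/132: absolute convergence follows by limit comparison with Σ 1/m².
Endpoint w = -925/132: the series is dominated by a constant times Σ 1/m², which converges (p = 2 > 1).

[-925/132, -923/132]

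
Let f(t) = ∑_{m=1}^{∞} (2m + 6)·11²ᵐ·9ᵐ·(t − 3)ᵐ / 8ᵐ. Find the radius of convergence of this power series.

R = 8/1089

Apply the ratio test: |a_{m+1}| / |a_m| = [(2(m+1) + 6)/(2m + 6)] · 121·9/8, which tends to 1089/8 as m → ∞.
Thus R = 1/(1089/8) = 8/1089.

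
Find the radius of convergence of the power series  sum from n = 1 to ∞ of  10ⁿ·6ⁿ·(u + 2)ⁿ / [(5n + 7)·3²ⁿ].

By the ratio test, |a_{n+1}/a_n| = [(5n + 7)/(5(n+1) + 7)] · 10·6/9 → 20/3.
Convergence for |u + 2| · 20/3 < 1, i.e. |u + 2| < 3/20. So R = 3/20.

R = 3/20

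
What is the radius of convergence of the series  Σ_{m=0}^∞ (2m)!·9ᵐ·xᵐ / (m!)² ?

By the ratio test, |a_{m+1}/a_m| = (2m+1)·(2m+2)/(m+1)² · 9 → 36.
Thus R = 1/(36) = 1/36.

R = 1/36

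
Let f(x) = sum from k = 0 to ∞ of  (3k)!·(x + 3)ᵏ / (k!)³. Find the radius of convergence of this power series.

R = 1/27

By the ratio test, |a_{k+1}/a_k| = (3k+1)·(3k+2)·(3k+3)/(k+1)³ → 27.
Convergence for |x + 3| · 27 < 1, i.e. |x + 3| < 1/27. So R = 1/27.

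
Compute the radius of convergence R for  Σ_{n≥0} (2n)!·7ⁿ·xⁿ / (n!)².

Ratio test: |a_{n+1}/a_n| = (2n+1)·(2n+2)/(n+1)² · 7 → 28 as n → ∞.
Convergence for |x| · 28 < 1, i.e. |x| < 1/28. So R = 1/28.

R = 1/28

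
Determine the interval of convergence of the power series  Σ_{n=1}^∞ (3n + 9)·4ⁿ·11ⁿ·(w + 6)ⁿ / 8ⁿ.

(-68/11, -64/11)

Apply the ratio test: |a_{n+1}| / |a_n| = [(3(n+1) + 9)/(3n + 9)] · 4·11/8, which tends to 11/2 as n → ∞.
Hence the series converges for |w + 6| < 1/(11/2) = 2/11, so the radius of convergence is 2/11.
When w = -64/11, the terms have absolute value of order n, which does not tend to 0, so the series diverges by the divergence test.
Endpoint w = -68/11: the terms do not tend to 0, so the series diverges.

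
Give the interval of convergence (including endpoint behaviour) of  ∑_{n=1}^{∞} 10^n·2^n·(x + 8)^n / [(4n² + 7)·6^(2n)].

By the ratio test, |a_{n+1}/a_n| = [(4n² + 7)/(4(n+1)² + 7)] · 10·2/36 → 5/9.
Hence the series converges for |x + 8| < 1/(5/9) = 9/5, so the radius of convergence is 9/5.
At x = -31/5: the terms are on the order of 1/n², so the series converges absolutely by comparison with the p-series (p = 2 > 1).
At x = -49/5: absolute convergence follows by limit comparison with Σ 1/n².

[-49/5, -31/5]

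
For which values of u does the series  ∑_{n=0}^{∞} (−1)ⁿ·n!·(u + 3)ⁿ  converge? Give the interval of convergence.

{-3}

Ratio test: |a_{n+1}/a_n| = (n+1) → ∞ as n → ∞.
The ratio grows without bound, so the series diverges whenever (u + 3) ≠ 0; it converges only at u = -3. R = 0.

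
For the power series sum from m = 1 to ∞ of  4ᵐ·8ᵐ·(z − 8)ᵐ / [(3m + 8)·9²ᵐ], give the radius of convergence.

R = 81/32

The ratio of consecutive coefficients is [(3m + 8)/(3(m+1) + 8)] · 4·8/81 → 32/81.
Hence the series converges for |z − 8| < 1/(32/81) = 81/32, so the radius of convergence is 81/32.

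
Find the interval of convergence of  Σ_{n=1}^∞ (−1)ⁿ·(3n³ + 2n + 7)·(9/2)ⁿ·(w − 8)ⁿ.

Ratio test: |a_{n+1}/a_n| = [(3(n+1)³ + 2(n+1) + 7)/(3n³ + 2n + 7)] · 9/2 → 9/2 as n → ∞.
The series converges when 9/2 · |w − 8| < 1, giving R = 2/9.
Check w = 74/9: the terms do not tend to 0, so the series diverges.
At w = 70/9: the n-th term does not approach 0; divergence by the term test.

(70/9, 74/9)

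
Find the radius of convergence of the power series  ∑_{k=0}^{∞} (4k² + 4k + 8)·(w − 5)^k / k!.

R = ∞

Apply the ratio test: |a_{k+1}| / |a_k| = (4(k+1)² + 4(k+1) + 8)/(4k² + 4k + 8) · 1/(k+1), which tends to 0 as k → ∞.
The limit is 0, so the series converges for all w; R = ∞.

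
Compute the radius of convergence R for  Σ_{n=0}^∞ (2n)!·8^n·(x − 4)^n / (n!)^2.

R = 1/32

Ratio test: |a_{n+1}/a_n| = (2n+1)·(2n+2)/(n+1)² · 8 → 32 as n → ∞.
The series converges when 32 · |x − 4| < 1, giving R = 1/32.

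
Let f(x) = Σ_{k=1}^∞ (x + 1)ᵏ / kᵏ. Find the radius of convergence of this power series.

Applying the root test, |a_k|^(1/k) = 1/k → 0.
The limit is 0 for every x, so R = ∞.

R = ∞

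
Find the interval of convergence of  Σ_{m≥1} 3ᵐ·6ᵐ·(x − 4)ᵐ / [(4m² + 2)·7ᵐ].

By the ratio test, |a_{m+1}/a_m| = [(4m² + 2)/(4(m+1)² + 2)] · 3·6/7 → 18/7.
Convergence for |x − 4| · 18/7 < 1, i.e. |x − 4| < 7/18. So R = 7/18.
Endpoint x = 79/18: the terms are on the order of 1/m², so the series converges absolutely by comparison with the p-series (p = 2 > 1).
When x = 65/18, absolute convergence follows by limit comparison with Σ 1/m².

[65/18, 79/18]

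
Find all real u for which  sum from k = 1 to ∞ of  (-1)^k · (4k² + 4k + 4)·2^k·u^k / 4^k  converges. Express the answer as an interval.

By the ratio test, |a_{k+1}/a_k| = [(4(k+1)² + 4(k+1) + 4)/(4k² + 4k + 4)] · 2/4 → 1/2.
Thus R = 1/(1/2) = 2.
Endpoint u = 2: the terms do not tend to 0, so the series diverges.
When u = -2, the terms have absolute value of order k², which does not tend to 0, so the series diverges by the divergence test.

(-2, 2)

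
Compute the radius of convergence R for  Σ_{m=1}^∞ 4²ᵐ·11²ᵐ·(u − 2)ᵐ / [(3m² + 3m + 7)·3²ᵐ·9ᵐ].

Apply the ratio test: |a_{m+1}| / |a_m| = [(3m² + 3m + 7)/(3(m+1)² + 3(m+1) + 7)] · 16·121/(9·9), which tends to 1936/81 as m → ∞.
Thus R = 1/(1936/81) = 81/1936.

R = 81/1936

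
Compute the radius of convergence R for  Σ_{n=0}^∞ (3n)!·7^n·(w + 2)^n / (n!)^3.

Apply the ratio test: |a_{n+1}| / |a_n| = (3n+1)·(3n+2)·(3n+3)/(n+1)³ · 7, which tends to 189 as n → ∞.
The series converges when 189 · |w + 2| < 1, giving R = 1/189.

R = 1/189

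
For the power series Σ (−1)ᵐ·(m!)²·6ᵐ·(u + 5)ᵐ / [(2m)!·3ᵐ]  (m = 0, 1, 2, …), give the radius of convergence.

The ratio of consecutive coefficients is (m+1)²/[(2m+1)·(2m+2)] · 6/3 → 1/2.
The series converges when 1/2 · |u + 5| < 1, giving R = 2.

R = 2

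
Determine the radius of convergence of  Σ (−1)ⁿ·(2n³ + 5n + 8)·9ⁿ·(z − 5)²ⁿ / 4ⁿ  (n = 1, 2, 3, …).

R = 2/3

Ratio test: |a_{n+1}/a_n| = [(2(n+1)³ + 5(n+1) + 8)/(2n³ + 5n + 8)] · 9/4 → 9/4 as n → ∞.
Successive powers of (z − 5) differ by 2, so the series converges when |z − 5|² · 9/4 < 1, i.e. |z − 5| < √(4/9) = 2/3. So R = 2/3.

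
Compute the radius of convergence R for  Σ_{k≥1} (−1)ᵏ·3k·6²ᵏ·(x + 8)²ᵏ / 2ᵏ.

R = √2/6

By the ratio test, |a_{k+1}/a_k| = [3(k+1)/3k] · 36/2 → 18.
Writing y = (x + 8)², the series in y has radius 1/18, so |x + 8| < √(1/18) and R = √2/6.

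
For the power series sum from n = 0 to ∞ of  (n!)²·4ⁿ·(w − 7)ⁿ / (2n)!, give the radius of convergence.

By the ratio test, |a_{n+1}/a_n| = (n+1)²/[(2n+1)·(2n+2)] · 4 → 1.
Convergence for |w − 7| < 1, so R = 1.

R = 1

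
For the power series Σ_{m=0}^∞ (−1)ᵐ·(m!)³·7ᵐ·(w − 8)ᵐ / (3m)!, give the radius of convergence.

R = 27/7

The ratio of consecutive coefficients is (m+1)³/[(3m+1)·(3m+2)·(3m+3)] · 7 → 7/27.
The series converges when 7/27 · |w − 8| < 1, giving R = 27/7.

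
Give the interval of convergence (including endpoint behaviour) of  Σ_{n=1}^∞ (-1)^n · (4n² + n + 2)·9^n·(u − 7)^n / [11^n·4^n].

(19/9, 107/9)

The ratio of consecutive coefficients is [(4(n+1)² + (n+1) + 2)/(4n² + n + 2)] · 9/(11·4) → 9/44.
Thus R = 1/(9/44) = 44/9.
At u = 107/9: the terms do not tend to 0, so the series diverges.
When u = 19/9, the terms have absolute value of order n², which does not tend to 0, so the series diverges by the divergence test.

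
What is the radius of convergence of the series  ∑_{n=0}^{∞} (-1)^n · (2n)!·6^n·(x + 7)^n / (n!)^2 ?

The ratio of consecutive coefficients is (2n+1)·(2n+2)/(n+1)² · 6 → 24.
The series converges when 24 · |x + 7| < 1, giving R = 1/24.

R = 1/24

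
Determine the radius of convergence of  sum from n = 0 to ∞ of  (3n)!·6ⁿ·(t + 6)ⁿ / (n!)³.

R = 1/162

By the ratio test, |a_{n+1}/a_n| = (3n+1)·(3n+2)·(3n+3)/(n+1)³ · 6 → 162.
Thus R = 1/(162) = 1/162.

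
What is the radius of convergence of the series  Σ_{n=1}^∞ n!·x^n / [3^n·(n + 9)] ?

Apply the ratio test: |a_{n+1}| / |a_n| = (n+1) · 1/3 · (n + 9)/((n+1) + 9), which tends to ∞ as n → ∞.
The terms grow without bound for any x ≠ 0, so R = 0 (convergence only at x = 0).

R = 0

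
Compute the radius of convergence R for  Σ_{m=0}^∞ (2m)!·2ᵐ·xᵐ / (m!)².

R = 1/8

Apply the ratio test: |a_{m+1}| / |a_m| = (2m+1)·(2m+2)/(m+1)² · 2, which tends to 8 as m → ∞.
Convergence for |x| · 8 < 1, i.e. |x| < 1/8. So R = 1/8.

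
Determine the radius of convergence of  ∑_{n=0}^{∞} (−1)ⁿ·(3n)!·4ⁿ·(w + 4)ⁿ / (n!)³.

R = 1/108

Ratio test: |a_{n+1}/a_n| = (3n+1)·(3n+2)·(3n+3)/(n+1)³ · 4 → 108 as n → ∞.
Hence the series converges for |w + 4| < 1/(108) = 1/108, so the radius of convergence is 1/108.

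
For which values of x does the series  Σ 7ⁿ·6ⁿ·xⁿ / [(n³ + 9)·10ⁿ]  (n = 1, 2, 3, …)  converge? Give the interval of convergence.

[-5/21, 5/21]

Apply the ratio test: |a_{n+1}| / |a_n| = [(n³ + 9)/((n+1)³ + 9)] · 7·6/10, which tends to 21/5 as n → ∞.
The series converges when 21/5 · |x| < 1, giving R = 5/21.
When x = 5/21, the terms are on the order of 1/n³, so the series converges absolutely by comparison with the p-series (p = 3 > 1).
Check x = -5/21: the terms are on the order of 1/n³, so the series converges absolutely by comparison with the p-series (p = 3 > 1).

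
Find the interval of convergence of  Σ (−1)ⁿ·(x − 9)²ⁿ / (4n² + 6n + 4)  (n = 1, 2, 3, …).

[8, 10]

By the ratio test, |a_{n+1}/a_n| = (4n² + 6n + 4)/(4(n+1)² + 6(n+1) + 4) → 1.
Successive powers of (x − 9) differ by 2, so the series converges when |x − 9|² · 1 < 1, i.e. |x − 9| < √(1) = 1. So R = 1.
Check x = 10: the terms are on the order of 1/n², so the series converges absolutely by comparison with the p-series (p = 2 > 1).
Check x = 8: the series is dominated by a constant times Σ 1/n², which converges (p = 2 > 1).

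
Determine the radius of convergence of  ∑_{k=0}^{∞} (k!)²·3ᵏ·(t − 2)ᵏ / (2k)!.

R = 4/3

The ratio of consecutive coefficients is (k+1)²/[(2k+1)·(2k+2)] · 3 → 3/4.
The series converges when 3/4 · |t − 2| < 1, giving R = 4/3.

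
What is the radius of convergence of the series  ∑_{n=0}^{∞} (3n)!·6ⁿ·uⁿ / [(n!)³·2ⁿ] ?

R = 1/81

Ratio test: |a_{n+1}/a_n| = (3n+1)·(3n+2)·(3n+3)/(n+1)³ · 6/2 → 81 as n → ∞.
Convergence for |u| · 81 < 1, i.e. |u| < 1/81. So R = 1/81.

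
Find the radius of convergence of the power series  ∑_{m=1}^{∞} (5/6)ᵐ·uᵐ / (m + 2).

R = 6/5

By the ratio test, |a_{m+1}/a_m| = [(m + 2)/((m+1) + 2)] · 5/6 → 5/6.
Convergence for |u| · 5/6 < 1, i.e. |u| < 6/5. So R = 6/5.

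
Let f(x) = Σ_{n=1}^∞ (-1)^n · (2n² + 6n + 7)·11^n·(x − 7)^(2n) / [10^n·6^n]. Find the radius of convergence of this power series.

R = 2√165/11

Apply the ratio test: |a_{n+1}| / |a_n| = [(2(n+1)² + 6(n+1) + 7)/(2n² + 6n + 7)] · 11/(10·6), which tends to 11/60 as n → ∞.
Since the exponent of (x − 7) increases by 2 each term, convergence requires |x − 7|² < 60/11, hence R = 2√165/11.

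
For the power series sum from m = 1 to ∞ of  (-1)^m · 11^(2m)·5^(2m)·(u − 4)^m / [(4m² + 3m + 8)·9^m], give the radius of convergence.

The ratio of consecutive coefficients is [(4m² + 3m + 8)/(4(m+1)² + 3(m+1) + 8)] · 121·25/9 → 3025/9.
The series converges when 3025/9 · |u − 4| < 1, giving R = 9/3025.

R = 9/3025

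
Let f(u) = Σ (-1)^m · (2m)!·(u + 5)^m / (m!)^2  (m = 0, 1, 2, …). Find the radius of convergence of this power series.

Apply the ratio test: |a_{m+1}| / |a_m| = (2m+1)·(2m+2)/(m+1)², which tends to 4 as m → ∞.
The series converges when 4 · |u + 5| < 1, giving R = 1/4.

R = 1/4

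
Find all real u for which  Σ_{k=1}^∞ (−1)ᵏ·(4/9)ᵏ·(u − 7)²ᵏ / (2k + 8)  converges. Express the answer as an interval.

[11/2, 17/2]

The ratio of consecutive coefficients is [(2k + 8)/(2(k+1) + 8)] · 4/9 → 4/9.
Since the exponent of (u − 7) increases by 2 each term, convergence requires |u − 7|² < 9/4, hence R = 3/2.
Check u = 17/2: the terms alternate in sign and decrease monotonically to 0 in absolute value (size ~ c/k), so the alternating series test gives convergence.
At u = 11/2: the terms alternate in sign and decrease monotonically to 0 in absolute value (size ~ c/k), so the alternating series test gives convergence.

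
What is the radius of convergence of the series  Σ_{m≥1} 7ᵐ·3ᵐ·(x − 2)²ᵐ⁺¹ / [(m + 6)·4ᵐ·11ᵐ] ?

R = 2√231/21

By the ratio test, |a_{m+1}/a_m| = [(m + 6)/((m+1) + 6)] · 7·3/(4·11) → 21/44.
Since the exponent of (x − 2) increases by 2 each term, convergence requires |x − 2|² < 44/21, hence R = 2√231/21.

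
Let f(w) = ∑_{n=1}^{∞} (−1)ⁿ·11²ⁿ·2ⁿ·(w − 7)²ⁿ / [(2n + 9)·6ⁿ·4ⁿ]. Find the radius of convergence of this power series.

R = 2√3/11

Ratio test: |a_{n+1}/a_n| = [(2n + 9)/(2(n+1) + 9)] · 121·2/(6·4) → 121/12 as n → ∞.
Writing y = (w − 7)², the series in y has radius 12/121, so |w − 7| < √(12/121) and R = 2√3/11.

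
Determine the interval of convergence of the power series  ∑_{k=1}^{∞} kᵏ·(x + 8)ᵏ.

By the Cauchy root test, |a_k|^(1/k) = k → ∞.
Since the k-th root of |a_k| is unbounded, the series converges only at x = -8; R = 0.

{-8}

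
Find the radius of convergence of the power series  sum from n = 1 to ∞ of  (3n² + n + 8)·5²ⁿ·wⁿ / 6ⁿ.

Ratio test: |a_{n+1}/a_n| = [(3(n+1)² + (n+1) + 8)/(3n² + n + 8)] · 25/6 → 25/6 as n → ∞.
Convergence for |w| · 25/6 < 1, i.e. |w| < 6/25. So R = 6/25.

R = 6/25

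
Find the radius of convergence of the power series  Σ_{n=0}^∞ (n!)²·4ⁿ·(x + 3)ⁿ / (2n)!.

R = 1

The ratio of consecutive coefficients is (n+1)²/[(2n+1)·(2n+2)] · 4 → 1.
Convergence for |x + 3| < 1, so R = 1.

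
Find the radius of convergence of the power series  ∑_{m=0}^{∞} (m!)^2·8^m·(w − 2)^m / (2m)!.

R = 1/2

Apply the ratio test: |a_{m+1}| / |a_m| = (m+1)²/[(2m+1)·(2m+2)] · 8, which tends to 2 as m → ∞.
Convergence for |w − 2| · 2 < 1, i.e. |w − 2| < 1/2. So R = 1/2.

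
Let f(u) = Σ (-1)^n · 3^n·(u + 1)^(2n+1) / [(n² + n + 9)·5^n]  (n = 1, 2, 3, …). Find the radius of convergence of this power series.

The ratio of consecutive coefficients is [(n² + n + 9)/((n+1)² + (n+1) + 9)] · 3/5 → 3/5.
Successive powers of (u + 1) differ by 2, so the series converges when |u + 1|² · 3/5 < 1, i.e. |u + 1| < √(5/3). So R = √15/3.

R = √15/3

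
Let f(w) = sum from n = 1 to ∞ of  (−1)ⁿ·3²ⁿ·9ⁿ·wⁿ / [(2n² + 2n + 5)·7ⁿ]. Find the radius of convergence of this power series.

R = 7/81

Ratio test: |a_{n+1}/a_n| = [(2n² + 2n + 5)/(2(n+1)² + 2(n+1) + 5)] · 9·9/7 → 81/7 as n → ∞.
Thus R = 1/(81/7) = 7/81.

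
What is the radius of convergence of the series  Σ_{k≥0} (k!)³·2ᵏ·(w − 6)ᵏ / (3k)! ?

The ratio of consecutive coefficients is (k+1)³/[(3k+1)·(3k+2)·(3k+3)] · 2 → 2/27.
The series converges when 2/27 · |w − 6| < 1, giving R = 27/2.

R = 27/2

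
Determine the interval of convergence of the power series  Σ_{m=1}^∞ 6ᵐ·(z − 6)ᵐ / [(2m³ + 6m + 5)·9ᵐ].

Ratio test: |a_{m+1}/a_m| = [(2m³ + 6m + 5)/(2(m+1)³ + 6(m+1) + 5)] · 6/9 → 2/3 as m → ∞.
Thus R = 1/(2/3) = 3/2.
When z = 15/2, the series is dominated by a constant times Σ 1/m³, which converges (p = 3 > 1).
Endpoint z = 9/2: absolute convergence follows by limit comparison with Σ 1/m³.

[9/2, 15/2]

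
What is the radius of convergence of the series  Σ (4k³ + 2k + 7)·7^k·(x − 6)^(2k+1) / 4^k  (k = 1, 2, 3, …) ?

R = 2√7/7

Ratio test: |a_{k+1}/a_k| = [(4(k+1)³ + 2(k+1) + 7)/(4k³ + 2k + 7)] · 7/4 → 7/4 as k → ∞.
Successive powers of (x − 6) differ by 2, so the series converges when |x − 6|² · 7/4 < 1, i.e. |x − 6| < √(4/7). So R = 2√7/7.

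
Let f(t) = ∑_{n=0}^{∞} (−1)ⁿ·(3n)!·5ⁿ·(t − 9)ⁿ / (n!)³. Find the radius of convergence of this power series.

Ratio test: |a_{n+1}/a_n| = (3n+1)·(3n+2)·(3n+3)/(n+1)³ · 5 → 135 as n → ∞.
Thus R = 1/(135) = 1/135.

R = 1/135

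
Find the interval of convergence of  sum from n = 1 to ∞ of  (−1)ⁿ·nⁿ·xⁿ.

Applying the root test, |a_n|^(1/n) = n → ∞.
The root grows without bound, so R = 0 (convergence only at x = 0).

{0}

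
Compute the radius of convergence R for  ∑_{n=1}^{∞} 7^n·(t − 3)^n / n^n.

Applying the root test, |a_n|^(1/n) = 7/n → 0.
Since the n-th root of |a_n| tends to 0, the series converges for all real t; R = ∞.

R = ∞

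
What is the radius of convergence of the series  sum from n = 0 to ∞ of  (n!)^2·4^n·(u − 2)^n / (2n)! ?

R = 1

Ratio test: |a_{n+1}/a_n| = (n+1)²/[(2n+1)·(2n+2)] · 4 → 1 as n → ∞.
Convergence for |u − 2| < 1, so R = 1.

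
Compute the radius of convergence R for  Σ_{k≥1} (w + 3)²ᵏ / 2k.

Ratio test: |a_{k+1}/a_k| = 2k/2(k+1) → 1 as k → ∞.
Writing y = (w + 3)², the series in y has radius 1, so |w + 3| < √(1) = 1 and R = 1.

R = 1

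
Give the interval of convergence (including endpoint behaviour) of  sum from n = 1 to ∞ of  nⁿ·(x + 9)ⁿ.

Applying the root test, |a_n|^(1/n) = n → ∞.
Since the n-th root of |a_n| is unbounded, the series converges only at x = -9; R = 0.

{-9}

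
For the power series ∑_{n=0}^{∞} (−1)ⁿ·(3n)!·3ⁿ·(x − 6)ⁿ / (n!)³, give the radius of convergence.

The ratio of consecutive coefficients is (3n+1)·(3n+2)·(3n+3)/(n+1)³ · 3 → 81.
Hence the series converges for |x − 6| < 1/(81) = 1/81, so the radius of convergence is 1/81.

R = 1/81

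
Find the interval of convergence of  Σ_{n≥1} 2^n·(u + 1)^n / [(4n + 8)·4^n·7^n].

[-15, 13)

Apply the ratio test: |a_{n+1}| / |a_n| = [(4n + 8)/(4(n+1) + 8)] · 2/(4·7), which tends to 1/14 as n → ∞.
Thus R = 1/(1/14) = 14.
At u = 13: comparison with the harmonic series Σ 1/n shows the series diverges.
At u = -15: convergence follows from the alternating series test (terms decrease monotonically to 0).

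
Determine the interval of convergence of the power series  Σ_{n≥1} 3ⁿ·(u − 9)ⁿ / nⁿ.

Root test: |a_n|^(1/n) = 3/n → 0.
Since the n-th root of |a_n| tends to 0, the series converges for all real u; R = ∞.

(−∞, ∞)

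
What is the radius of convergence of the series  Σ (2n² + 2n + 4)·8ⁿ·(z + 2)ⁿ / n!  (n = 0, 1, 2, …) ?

R = ∞

Ratio test: |a_{n+1}/a_n| = (2(n+1)² + 2(n+1) + 4)/(2n² + 2n + 4) · 8 · 1/(n+1) → 0 as n → ∞.
Since the limit is 0 < 1 for every z, the series converges on all of ℝ and R = ∞.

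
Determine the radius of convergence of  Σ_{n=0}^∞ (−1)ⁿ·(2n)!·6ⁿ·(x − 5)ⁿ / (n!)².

Apply the ratio test: |a_{n+1}| / |a_n| = (2n+1)·(2n+2)/(n+1)² · 6, which tends to 24 as n → ∞.
Hence the series converges for |x − 5| < 1/(24) = 1/24, so the radius of convergence is 1/24.

R = 1/24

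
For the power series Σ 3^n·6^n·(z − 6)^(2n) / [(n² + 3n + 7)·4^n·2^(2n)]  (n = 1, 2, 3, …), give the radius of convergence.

R = 2√2/3

The ratio of consecutive coefficients is [(n² + 3n + 7)/((n+1)² + 3(n+1) + 7)] · 3·6/(4·4) → 9/8.
Writing y = (z − 6)², the series in y has radius 8/9, so |z − 6| < √(8/9) and R = 2√2/3.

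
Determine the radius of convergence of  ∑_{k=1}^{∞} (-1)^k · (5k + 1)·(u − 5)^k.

R = 1

Ratio test: |a_{k+1}/a_k| = (5(k+1) + 1)/(5k + 1) → 1 as k → ∞.
Hence R = 1.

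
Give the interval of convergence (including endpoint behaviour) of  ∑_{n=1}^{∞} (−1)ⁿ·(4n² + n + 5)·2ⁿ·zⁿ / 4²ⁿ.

Apply the ratio test: |a_{n+1}| / |a_n| = [(4(n+1)² + (n+1) + 5)/(4n² + n + 5)] · 2/16, which tends to 1/8 as n → ∞.
Hence the series converges for |z| < 1/(1/8) = 8, so the radius of convergence is 8.
When z = 8, the n-th term does not approach 0; divergence by the term test.
Check z = -8: the terms do not tend to 0, so the series diverges.

(-8, 8)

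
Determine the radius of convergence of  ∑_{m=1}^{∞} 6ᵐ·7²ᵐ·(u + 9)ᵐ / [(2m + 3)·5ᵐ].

R = 5/294

By the ratio test, |a_{m+1}/a_m| = [(2m + 3)/(2(m+1) + 3)] · 6·49/5 → 294/5.
Thus R = 1/(294/5) = 5/294.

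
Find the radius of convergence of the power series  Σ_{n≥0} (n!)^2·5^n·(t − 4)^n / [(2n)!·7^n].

By the ratio test, |a_{n+1}/a_n| = (n+1)²/[(2n+1)·(2n+2)] · 5/7 → 5/28.
The series converges when 5/28 · |t − 4| < 1, giving R = 28/5.

R = 28/5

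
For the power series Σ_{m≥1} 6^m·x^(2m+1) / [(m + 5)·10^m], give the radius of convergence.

By the ratio test, |a_{m+1}/a_m| = [(m + 5)/((m+1) + 5)] · 6/10 → 3/5.
Writing y = x², the series in y has radius 5/3, so |x| < √(5/3) and R = √15/3.

R = √15/3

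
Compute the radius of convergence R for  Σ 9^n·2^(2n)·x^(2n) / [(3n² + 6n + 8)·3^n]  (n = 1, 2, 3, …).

R = √3/6

The ratio of consecutive coefficients is [(3n² + 6n + 8)/(3(n+1)² + 6(n+1) + 8)] · 9·4/3 → 12.
Since the exponent of x increases by 2 each term, convergence requires |x|² < 1/12, hence R = √3/6.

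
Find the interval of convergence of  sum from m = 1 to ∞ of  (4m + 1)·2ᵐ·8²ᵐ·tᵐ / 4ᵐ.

(-1/32, 1/32)

The ratio of consecutive coefficients is [(4(m+1) + 1)/(4m + 1)] · 2·64/4 → 32.
The series converges when 32 · |t| < 1, giving R = 1/32.
When t = 1/32, the terms have absolute value of order m, which does not tend to 0, so the series diverges by the divergence test.
Check t = -1/32: the terms have absolute value of order m, which does not tend to 0, so the series diverges by the divergence test.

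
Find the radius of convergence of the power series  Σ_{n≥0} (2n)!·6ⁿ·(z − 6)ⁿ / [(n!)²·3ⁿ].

R = 1/8

Ratio test: |a_{n+1}/a_n| = (2n+1)·(2n+2)/(n+1)² · 6/3 → 8 as n → ∞.
The series converges when 8 · |z − 6| < 1, giving R = 1/8.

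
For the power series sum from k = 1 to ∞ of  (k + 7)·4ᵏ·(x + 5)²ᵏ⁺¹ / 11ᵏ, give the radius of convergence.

Apply the ratio test: |a_{k+1}| / |a_k| = [((k+1) + 7)/(k + 7)] · 4/11, which tends to 4/11 as k → ∞.
Since the exponent of (x + 5) increases by 2 each term, convergence requires |x + 5|² < 11/4, hence R = √11/2.

R = √11/2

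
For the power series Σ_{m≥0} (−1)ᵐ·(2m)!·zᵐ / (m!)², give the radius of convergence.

R = 1/4

By the ratio test, |a_{m+1}/a_m| = (2m+1)·(2m+2)/(m+1)² → 4.
Convergence for |z| · 4 < 1, i.e. |z| < 1/4. So R = 1/4.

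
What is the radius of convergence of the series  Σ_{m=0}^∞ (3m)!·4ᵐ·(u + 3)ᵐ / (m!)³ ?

R = 1/108

The ratio of consecutive coefficients is (3m+1)·(3m+2)·(3m+3)/(m+1)³ · 4 → 108.
Thus R = 1/(108) = 1/108.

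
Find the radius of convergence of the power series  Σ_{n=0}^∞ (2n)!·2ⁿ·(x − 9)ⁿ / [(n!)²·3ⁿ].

R = 3/8

Apply the ratio test: |a_{n+1}| / |a_n| = (2n+1)·(2n+2)/(n+1)² · 2/3, which tends to 8/3 as n → ∞.
Convergence for |x − 9| · 8/3 < 1, i.e. |x − 9| < 3/8. So R = 3/8.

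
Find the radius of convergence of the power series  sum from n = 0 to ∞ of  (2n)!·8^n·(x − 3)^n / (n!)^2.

By the ratio test, |a_{n+1}/a_n| = (2n+1)·(2n+2)/(n+1)² · 8 → 32.
The series converges when 32 · |x − 3| < 1, giving R = 1/32.

R = 1/32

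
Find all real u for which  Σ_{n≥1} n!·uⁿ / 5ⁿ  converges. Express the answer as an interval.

{0}

Apply the ratio test: |a_{n+1}| / |a_n| = (n+1) · 1/5, which tends to ∞ as n → ∞.
Since the ratio → ∞, the series diverges for every u ≠ 0, and R = 0.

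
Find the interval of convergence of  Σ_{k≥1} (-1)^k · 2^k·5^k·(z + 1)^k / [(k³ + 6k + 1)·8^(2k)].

Ratio test: |a_{k+1}/a_k| = [(k³ + 6k + 1)/((k+1)³ + 6(k+1) + 1)] · 2·5/64 → 5/32 as k → ∞.
Thus R = 1/(5/32) = 32/5.
At z = 27/5: absolute convergence follows by limit comparison with Σ 1/k³.
Endpoint z = -37/5: the terms are on the order of 1/k³, so the series converges absolutely by comparison with the p-series (p = 3 > 1).

[-37/5, 27/5]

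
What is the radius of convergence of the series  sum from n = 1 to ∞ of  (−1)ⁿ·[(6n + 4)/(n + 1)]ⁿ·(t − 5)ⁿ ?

By the Cauchy root test, |a_n|^(1/n) = (6n + 4)/(n + 1) → 6.
Convergence for |t − 5| · 6 < 1, i.e. |t − 5| < 1/6. So R = 1/6.

R = 1/6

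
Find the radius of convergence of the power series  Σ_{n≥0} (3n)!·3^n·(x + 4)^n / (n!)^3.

R = 1/81

The ratio of consecutive coefficients is (3n+1)·(3n+2)·(3n+3)/(n+1)³ · 3 → 81.
Convergence for |x + 4| · 81 < 1, i.e. |x + 4| < 1/81. So R = 1/81.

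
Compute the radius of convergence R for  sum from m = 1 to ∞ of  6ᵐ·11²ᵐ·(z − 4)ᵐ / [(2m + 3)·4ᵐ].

The ratio of consecutive coefficients is [(2m + 3)/(2(m+1) + 3)] · 6·121/4 → 363/2.
The series converges when 363/2 · |z − 4| < 1, giving R = 2/363.

R = 2/363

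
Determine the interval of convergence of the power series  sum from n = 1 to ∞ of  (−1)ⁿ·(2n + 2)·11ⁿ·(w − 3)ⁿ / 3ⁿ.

(30/11, 36/11)

By the ratio test, |a_{n+1}/a_n| = [(2(n+1) + 2)/(2n + 2)] · 11/3 → 11/3.
Thus R = 1/(11/3) = 3/11.
Endpoint w = 36/11: the terms have absolute value of order n, which does not tend to 0, so the series diverges by the divergence test.
Endpoint w = 30/11: the terms do not tend to 0, so the series diverges.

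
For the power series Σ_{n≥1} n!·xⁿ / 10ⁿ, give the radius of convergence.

Apply the ratio test: |a_{n+1}| / |a_n| = (n+1) · 1/10, which tends to ∞ as n → ∞.
Since the ratio → ∞, the series diverges for every x ≠ 0, and R = 0.

R = 0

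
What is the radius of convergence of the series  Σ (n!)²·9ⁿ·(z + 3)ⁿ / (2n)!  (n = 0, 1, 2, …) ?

Apply the ratio test: |a_{n+1}| / |a_n| = (n+1)²/[(2n+1)·(2n+2)] · 9, which tends to 9/4 as n → ∞.
Convergence for |z + 3| · 9/4 < 1, i.e. |z + 3| < 4/9. So R = 4/9.

R = 4/9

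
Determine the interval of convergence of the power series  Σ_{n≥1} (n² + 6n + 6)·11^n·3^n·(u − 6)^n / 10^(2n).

The ratio of consecutive coefficients is [((n+1)² + 6(n+1) + 6)/(n² + 6n + 6)] · 11·3/100 → 33/100.
Thus R = 1/(33/100) = 100/33.
Check u = 298/33: the terms do not tend to 0, so the series diverges.
At u = 98/33: the terms do not tend to 0, so the series diverges.

(98/33, 298/33)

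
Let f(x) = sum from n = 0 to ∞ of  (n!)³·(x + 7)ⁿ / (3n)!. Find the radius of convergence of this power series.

R = 27

By the ratio test, |a_{n+1}/a_n| = (n+1)³/[(3n+1)·(3n+2)·(3n+3)] → 1/27.
Thus R = 1/(1/27) = 27.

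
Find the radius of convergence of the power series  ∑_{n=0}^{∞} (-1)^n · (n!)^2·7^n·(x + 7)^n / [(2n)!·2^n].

R = 8/7

Ratio test: |a_{n+1}/a_n| = (n+1)²/[(2n+1)·(2n+2)] · 7/2 → 7/8 as n → ∞.
Convergence for |x + 7| · 7/8 < 1, i.e. |x + 7| < 8/7. So R = 8/7.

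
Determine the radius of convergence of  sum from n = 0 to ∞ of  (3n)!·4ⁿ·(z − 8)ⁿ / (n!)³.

R = 1/108

The ratio of consecutive coefficients is (3n+1)·(3n+2)·(3n+3)/(n+1)³ · 4 → 108.
Thus R = 1/(108) = 1/108.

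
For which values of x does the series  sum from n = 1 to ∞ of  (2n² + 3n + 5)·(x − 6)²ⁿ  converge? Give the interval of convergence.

(5, 7)

Apply the ratio test: |a_{n+1}| / |a_n| = (2(n+1)² + 3(n+1) + 5)/(2n² + 3n + 5), which tends to 1 as n → ∞.
Successive powers of (x − 6) differ by 2, so the series converges when |x − 6|² · 1 < 1, i.e. |x − 6| < √(1) = 1. So R = 1.
Check x = 7: the terms have absolute value of order n², which does not tend to 0, so the series diverges by the divergence test.
Check x = 5: the n-th term does not approach 0; divergence by the term test.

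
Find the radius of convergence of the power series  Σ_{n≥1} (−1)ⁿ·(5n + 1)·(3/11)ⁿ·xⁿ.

R = 11/3

Apply the ratio test: |a_{n+1}| / |a_n| = [(5(n+1) + 1)/(5n + 1)] · 3/11, which tends to 3/11 as n → ∞.
Hence the series converges for |x| < 1/(3/11) = 11/3, so the radius of convergence is 11/3.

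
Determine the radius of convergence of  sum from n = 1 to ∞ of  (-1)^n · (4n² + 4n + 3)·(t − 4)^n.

R = 1

Ratio test: |a_{n+1}/a_n| = (4(n+1)² + 4(n+1) + 3)/(4n² + 4n + 3) → 1 as n → ∞.
Convergence for |t − 4| < 1, so R = 1.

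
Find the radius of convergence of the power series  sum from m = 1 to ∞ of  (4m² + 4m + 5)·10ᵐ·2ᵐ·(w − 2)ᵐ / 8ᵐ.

R = 2/5

Apply the ratio test: |a_{m+1}| / |a_m| = [(4(m+1)² + 4(m+1) + 5)/(4m² + 4m + 5)] · 10·2/8, which tends to 5/2 as m → ∞.
The series converges when 5/2 · |w − 2| < 1, giving R = 2/5.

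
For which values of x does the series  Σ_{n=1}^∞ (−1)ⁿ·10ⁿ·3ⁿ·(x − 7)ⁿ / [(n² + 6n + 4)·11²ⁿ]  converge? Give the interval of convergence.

[89/30, 331/30]

The ratio of consecutive coefficients is [(n² + 6n + 4)/((n+1)² + 6(n+1) + 4)] · 10·3/121 → 30/121.
The series converges when 30/121 · |x − 7| < 1, giving R = 121/30.
At x = 331/30: the terms are on the order of 1/n², so the series converges absolutely by comparison with the p-series (p = 2 > 1).
Check x = 89/30: absolute convergence follows by limit comparison with Σ 1/n².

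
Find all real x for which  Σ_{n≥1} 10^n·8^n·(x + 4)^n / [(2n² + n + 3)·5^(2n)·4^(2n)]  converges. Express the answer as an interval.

Apply the ratio test: |a_{n+1}| / |a_n| = [(2n² + n + 3)/(2(n+1)² + (n+1) + 3)] · 10·8/(25·16), which tends to 1/5 as n → ∞.
Hence the series converges for |x + 4| < 1/(1/5) = 5, so the radius of convergence is 5.
When x = 1, the terms are on the order of 1/n², so the series converges absolutely by comparison with the p-series (p = 2 > 1).
When x = -9, the terms are on the order of 1/n², so the series converges absolutely by comparison with the p-series (p = 2 > 1).

[-9, 1]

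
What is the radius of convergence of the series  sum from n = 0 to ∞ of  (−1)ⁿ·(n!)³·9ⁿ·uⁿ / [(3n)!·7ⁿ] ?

R = 21

Ratio test: |a_{n+1}/a_n| = (n+1)³/[(3n+1)·(3n+2)·(3n+3)] · 9/7 → 1/21 as n → ∞.
Thus R = 1/(1/21) = 21.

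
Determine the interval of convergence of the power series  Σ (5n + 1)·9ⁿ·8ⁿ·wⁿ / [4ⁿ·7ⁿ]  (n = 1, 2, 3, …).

(-7/18, 7/18)

Apply the ratio test: |a_{n+1}| / |a_n| = [(5(n+1) + 1)/(5n + 1)] · 9·8/(4·7), which tends to 18/7 as n → ∞.
Convergence for |w| · 18/7 < 1, i.e. |w| < 7/18. So R = 7/18.
At w = 7/18: the terms have absolute value of order n, which does not tend to 0, so the series diverges by the divergence test.
Endpoint w = -7/18: the terms do not tend to 0, so the series diverges.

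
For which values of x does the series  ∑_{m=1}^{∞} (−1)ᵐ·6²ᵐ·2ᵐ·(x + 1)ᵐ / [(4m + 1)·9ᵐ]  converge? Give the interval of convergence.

(-9/8, -7/8]

Ratio test: |a_{m+1}/a_m| = [(4m + 1)/(4(m+1) + 1)] · 36·2/9 → 8 as m → ∞.
The series converges when 8 · |x + 1| < 1, giving R = 1/8.
Check x = -7/8: convergence follows from the alternating series test (terms decrease monotonically to 0).
Endpoint x = -9/8: comparison with the harmonic series Σ 1/m shows the series diverges.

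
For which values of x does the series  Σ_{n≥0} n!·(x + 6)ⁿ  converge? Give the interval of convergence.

{-6}

Ratio test: |a_{n+1}/a_n| = (n+1) → ∞ as n → ∞.
The terms grow without bound for any (x + 6) ≠ 0, so R = 0 (convergence only at x = -6).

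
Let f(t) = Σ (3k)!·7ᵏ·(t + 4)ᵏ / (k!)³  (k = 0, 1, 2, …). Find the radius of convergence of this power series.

The ratio of consecutive coefficients is (3k+1)·(3k+2)·(3k+3)/(k+1)³ · 7 → 189.
Convergence for |t + 4| · 189 < 1, i.e. |t + 4| < 1/189. So R = 1/189.

R = 1/189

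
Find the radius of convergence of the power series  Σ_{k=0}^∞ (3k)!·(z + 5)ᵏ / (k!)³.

R = 1/27

The ratio of consecutive coefficients is (3k+1)·(3k+2)·(3k+3)/(k+1)³ → 27.
The series converges when 27 · |z + 5| < 1, giving R = 1/27.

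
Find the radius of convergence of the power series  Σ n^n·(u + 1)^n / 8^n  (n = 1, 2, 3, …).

R = 0

Applying the root test, |a_n|^(1/n) = n/8 → ∞.
Since the n-th root of |a_n| is unbounded, the series converges only at u = -1; R = 0.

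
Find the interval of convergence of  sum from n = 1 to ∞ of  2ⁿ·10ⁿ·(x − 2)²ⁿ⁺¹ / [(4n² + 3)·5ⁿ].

Ratio test: |a_{n+1}/a_n| = [(4n² + 3)/(4(n+1)² + 3)] · 2·10/5 → 4 as n → ∞.
Since the exponent of (x − 2) increases by 2 each term, convergence requires |x − 2|² < 1/4, hence R = 1/2.
Endpoint x = 5/2: the terms are on the order of 1/n², so the series converges absolutely by comparison with the p-series (p = 2 > 1).
When x = 3/2, absolute convergence follows by limit comparison with Σ 1/n².

[3/2, 5/2]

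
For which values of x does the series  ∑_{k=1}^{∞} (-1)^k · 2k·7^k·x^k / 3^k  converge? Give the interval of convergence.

The ratio of consecutive coefficients is [2(k+1)/2k] · 7/3 → 7/3.
Hence the series converges for |x| < 1/(7/3) = 3/7, so the radius of convergence is 3/7.
At x = 3/7: the terms do not tend to 0, so the series diverges.
At x = -3/7: the terms do not tend to 0, so the series diverges.

(-3/7, 3/7)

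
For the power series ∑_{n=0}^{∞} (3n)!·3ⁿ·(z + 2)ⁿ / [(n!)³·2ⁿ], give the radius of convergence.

The ratio of consecutive coefficients is (3n+1)·(3n+2)·(3n+3)/(n+1)³ · 3/2 → 81/2.
The series converges when 81/2 · |z + 2| < 1, giving R = 2/81.

R = 2/81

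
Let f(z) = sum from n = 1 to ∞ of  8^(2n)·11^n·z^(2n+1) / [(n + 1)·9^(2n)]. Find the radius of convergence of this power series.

Ratio test: |a_{n+1}/a_n| = [(n + 1)/((n+1) + 1)] · 64·11/81 → 704/81 as n → ∞.
Writing y = z², the series in y has radius 81/704, so |z| < √(81/704) and R = 9√11/88.

R = 9√11/88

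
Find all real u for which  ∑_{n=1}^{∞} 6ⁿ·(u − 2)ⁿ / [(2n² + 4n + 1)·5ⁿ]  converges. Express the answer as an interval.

By the ratio test, |a_{n+1}/a_n| = [(2n² + 4n + 1)/(2(n+1)² + 4(n+1) + 1)] · 6/5 → 6/5.
Hence the series converges for |u − 2| < 1/(6/5) = 5/6, so the radius of convergence is 5/6.
Endpoint u = 17/6: the terms are on the order of 1/n², so the series converges absolutely by comparison with the p-series (p = 2 > 1).
At u = 7/6: absolute convergence follows by limit comparison with Σ 1/n².

[7/6, 17/6]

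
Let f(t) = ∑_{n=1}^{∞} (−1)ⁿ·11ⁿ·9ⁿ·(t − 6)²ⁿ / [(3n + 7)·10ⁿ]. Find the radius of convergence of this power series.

R = √110/33

Ratio test: |a_{n+1}/a_n| = [(3n + 7)/(3(n+1) + 7)] · 11·9/10 → 99/10 as n → ∞.
Successive powers of (t − 6) differ by 2, so the series converges when |t − 6|² · 99/10 < 1, i.e. |t − 6| < √(10/99). So R = √110/33.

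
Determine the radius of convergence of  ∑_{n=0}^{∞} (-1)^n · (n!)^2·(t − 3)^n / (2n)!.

R = 4

By the ratio test, |a_{n+1}/a_n| = (n+1)²/[(2n+1)·(2n+2)] → 1/4.
Thus R = 1/(1/4) = 4.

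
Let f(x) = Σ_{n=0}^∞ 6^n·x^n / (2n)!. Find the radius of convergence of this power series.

R = ∞

Apply the ratio test: |a_{n+1}| / |a_n| = 6 · 1/[(2n+1)·(2n+2)], which tends to 0 as n → ∞.
The ratio tends to 0 regardless of x, hence R = ∞.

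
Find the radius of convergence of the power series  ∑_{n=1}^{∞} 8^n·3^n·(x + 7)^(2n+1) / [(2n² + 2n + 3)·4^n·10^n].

R = √15/3

The ratio of consecutive coefficients is [(2n² + 2n + 3)/(2(n+1)² + 2(n+1) + 3)] · 8·3/(4·10) → 3/5.
Writing y = (x + 7)², the series in y has radius 5/3, so |x + 7| < √(5/3) and R = √15/3.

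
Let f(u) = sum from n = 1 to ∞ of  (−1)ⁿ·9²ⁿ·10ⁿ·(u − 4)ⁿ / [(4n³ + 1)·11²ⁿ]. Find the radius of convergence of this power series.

R = 121/810

Ratio test: |a_{n+1}/a_n| = [(4n³ + 1)/(4(n+1)³ + 1)] · 81·10/121 → 810/121 as n → ∞.
The series converges when 810/121 · |u − 4| < 1, giving R = 121/810.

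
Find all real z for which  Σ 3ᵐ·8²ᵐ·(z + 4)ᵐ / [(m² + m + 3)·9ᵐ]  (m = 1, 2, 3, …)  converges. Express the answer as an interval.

[-259/64, -253/64]

Ratio test: |a_{m+1}/a_m| = [(m² + m + 3)/((m+1)² + (m+1) + 3)] · 3·64/9 → 64/3 as m → ∞.
Hence the series converges for |z + 4| < 1/(64/3) = 3/64, so the radius of convergence is 3/64.
Check z = -253/64: the series is dominated by a constant times Σ 1/m², which converges (p = 2 > 1).
At z = -259/64: the terms are on the order of 1/m², so the series converges absolutely by comparison with the p-series (p = 2 > 1).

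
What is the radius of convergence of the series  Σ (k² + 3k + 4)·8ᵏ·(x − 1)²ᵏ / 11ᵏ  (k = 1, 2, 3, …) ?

Apply the ratio test: |a_{k+1}| / |a_k| = [((k+1)² + 3(k+1) + 4)/(k² + 3k + 4)] · 8/11, which tends to 8/11 as k → ∞.
Since the exponent of (x − 1) increases by 2 each term, convergence requires |x − 1|² < 11/8, hence R = √22/4.

R = √22/4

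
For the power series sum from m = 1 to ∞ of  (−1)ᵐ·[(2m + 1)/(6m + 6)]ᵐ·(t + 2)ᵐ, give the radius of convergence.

Root test: |a_m|^(1/m) = (2m + 1)/(6m + 6) → 1/3.
Hence the series converges for |t + 2| < 1/(1/3) = 3, so the radius of convergence is 3.

R = 3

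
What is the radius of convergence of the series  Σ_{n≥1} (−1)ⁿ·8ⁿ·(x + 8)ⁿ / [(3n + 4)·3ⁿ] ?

The ratio of consecutive coefficients is [(3n + 4)/(3(n+1) + 4)] · 8/3 → 8/3.
Convergence for |x + 8| · 8/3 < 1, i.e. |x + 8| < 3/8. So R = 3/8.

R = 3/8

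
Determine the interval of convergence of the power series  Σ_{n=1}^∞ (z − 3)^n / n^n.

(−∞, ∞)

Applying the root test, |a_n|^(1/n) = 1/n → 0.
Since the n-th root of |a_n| tends to 0, the series converges for all real z; R = ∞.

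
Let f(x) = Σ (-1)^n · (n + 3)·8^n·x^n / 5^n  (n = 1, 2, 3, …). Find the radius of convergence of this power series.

R = 5/8

The ratio of consecutive coefficients is [((n+1) + 3)/(n + 3)] · 8/5 → 8/5.
Thus R = 1/(8/5) = 5/8.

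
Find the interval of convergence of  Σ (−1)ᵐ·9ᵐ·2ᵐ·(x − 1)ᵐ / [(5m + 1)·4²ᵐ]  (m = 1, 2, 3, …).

By the ratio test, |a_{m+1}/a_m| = [(5m + 1)/(5(m+1) + 1)] · 9·2/16 → 9/8.
Thus R = 1/(9/8) = 8/9.
Endpoint x = 17/9: the terms alternate in sign and decrease monotonically to 0 in absolute value (size ~ c/m), so the alternating series test gives convergence.
When x = 1/9, the terms are asymptotic to a nonzero constant times 1/m, so the series diverges by limit comparison with Σ 1/m.

(1/9, 17/9]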